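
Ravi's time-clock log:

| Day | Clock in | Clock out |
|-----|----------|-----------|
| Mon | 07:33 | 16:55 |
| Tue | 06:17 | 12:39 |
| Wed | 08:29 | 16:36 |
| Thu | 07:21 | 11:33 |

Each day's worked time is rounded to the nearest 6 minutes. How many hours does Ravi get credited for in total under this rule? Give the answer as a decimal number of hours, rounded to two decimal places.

Mon: 07:33–16:55 = 9 h 22 min → rounds to 9 h 24 min
Tue: 06:17–12:39 = 6 h 22 min → rounds to 6 h 24 min
Wed: 08:29–16:36 = 8 h 7 min → rounds to 8 h 6 min
Thu: 07:21–11:33 = 4 h 12 min → rounds to 4 h 12 min
Total credited: 28 h 6 min.

28.10 hours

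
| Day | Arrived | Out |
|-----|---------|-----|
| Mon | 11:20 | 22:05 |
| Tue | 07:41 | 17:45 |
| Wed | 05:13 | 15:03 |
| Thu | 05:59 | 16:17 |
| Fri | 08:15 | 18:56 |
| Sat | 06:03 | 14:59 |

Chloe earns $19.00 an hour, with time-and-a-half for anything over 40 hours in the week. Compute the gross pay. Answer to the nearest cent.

$1346.15

Mon: 11:20–22:05 = 10 h 45 min
Tue: 07:41–17:45 = 10 h 4 min
Wed: 05:13–15:03 = 9 h 50 min
Thu: 05:59–16:17 = 10 h 18 min
Fri: 08:15–18:56 = 10 h 41 min
Sat: 06:03–14:59 = 8 h 56 min
Total worked: 60 h 34 min = 3634 min.
Regular 40 h 0 min = 2400 min at $19.00/h; overtime 20 h 34 min = 1234 min at $28.50/h.
Pay = (2400 × $19.00 + 1234 × $28.50) ÷ 60 = $1346.15.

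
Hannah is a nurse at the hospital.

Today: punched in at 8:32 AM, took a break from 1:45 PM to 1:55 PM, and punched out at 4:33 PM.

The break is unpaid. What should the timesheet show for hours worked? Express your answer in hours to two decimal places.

7.85 hours

Today: 8:32 AM–4:33 PM = 8 h 1 min; less 10 min break → 7 h 51 min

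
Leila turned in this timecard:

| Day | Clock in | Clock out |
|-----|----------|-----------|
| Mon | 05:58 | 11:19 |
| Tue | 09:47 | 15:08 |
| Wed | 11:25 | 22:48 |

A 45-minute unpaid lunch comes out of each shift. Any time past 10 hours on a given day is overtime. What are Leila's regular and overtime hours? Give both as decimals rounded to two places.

Regular 19.20 hours, overtime 0.63 hours

Mon: 05:58–11:19 = 5 h 21 min; less 45 min break → 4 h 36 min
Tue: 09:47–15:08 = 5 h 21 min; less 45 min break → 4 h 36 min
Wed: 11:25–22:48 = 11 h 23 min; less 45 min break → 10 h 38 min
Mon reg 4 h 36 min / OT 0 h 0 min; Tue reg 4 h 36 min / OT 0 h 0 min; Wed reg 10 h 0 min / OT 0 h 38 min.
Totals: regular 19 h 12 min, overtime 0 h 38 min.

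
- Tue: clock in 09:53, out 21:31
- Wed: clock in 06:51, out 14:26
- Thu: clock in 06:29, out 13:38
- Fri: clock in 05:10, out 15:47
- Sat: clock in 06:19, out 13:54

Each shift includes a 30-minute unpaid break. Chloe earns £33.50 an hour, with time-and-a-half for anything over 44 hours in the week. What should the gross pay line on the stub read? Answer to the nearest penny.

£1409.23

Tue: 09:53–21:31 = 11 h 38 min; less 30 min break → 11 h 8 min
Wed: 06:51–14:26 = 7 h 35 min; less 30 min break → 7 h 5 min
Thu: 06:29–13:38 = 7 h 9 min; less 30 min break → 6 h 39 min
Fri: 05:10–15:47 = 10 h 37 min; less 30 min break → 10 h 7 min
Sat: 06:19–13:54 = 7 h 35 min; less 30 min break → 7 h 5 min
Total worked: 42 h 4 min = 2524 min.
Regular 42 h 4 min = 2524 min at £33.50/h; overtime 0 h 0 min = 0 min at £50.25/h.
Pay = (2524 × £33.50 + 0 × £50.25) ÷ 60 = £1409.23.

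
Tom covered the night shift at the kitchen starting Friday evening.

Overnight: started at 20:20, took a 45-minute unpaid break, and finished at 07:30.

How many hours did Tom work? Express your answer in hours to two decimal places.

10.42 hours

Overnight: 20:20 → midnight = 3 h 40 min; midnight → 07:30 = 7 h 30 min; span 11 h 10 min; less 45 min break → 10 h 25 min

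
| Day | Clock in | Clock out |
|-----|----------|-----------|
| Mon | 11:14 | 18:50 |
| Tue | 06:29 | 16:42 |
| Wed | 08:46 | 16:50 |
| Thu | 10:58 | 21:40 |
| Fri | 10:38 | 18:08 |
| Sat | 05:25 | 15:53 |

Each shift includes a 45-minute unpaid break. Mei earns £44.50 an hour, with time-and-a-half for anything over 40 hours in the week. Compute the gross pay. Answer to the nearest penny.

Mon: 11:14–18:50 = 7 h 36 min; less 45 min break → 6 h 51 min
Tue: 06:29–16:42 = 10 h 13 min; less 45 min break → 9 h 28 min
Wed: 08:46–16:50 = 8 h 4 min; less 45 min break → 7 h 19 min
Thu: 10:58–21:40 = 10 h 42 min; less 45 min break → 9 h 57 min
Fri: 10:38–18:08 = 7 h 30 min; less 45 min break → 6 h 45 min
Sat: 05:25–15:53 = 10 h 28 min; less 45 min break → 9 h 43 min
Total worked: 50 h 3 min = 3003 min.
Regular 40 h 0 min = 2400 min at £44.50/h; overtime 10 h 3 min = 603 min at £66.75/h.
Pay = (2400 × £44.50 + 603 × £66.75) ÷ 60 = £2450.84.

£2450.84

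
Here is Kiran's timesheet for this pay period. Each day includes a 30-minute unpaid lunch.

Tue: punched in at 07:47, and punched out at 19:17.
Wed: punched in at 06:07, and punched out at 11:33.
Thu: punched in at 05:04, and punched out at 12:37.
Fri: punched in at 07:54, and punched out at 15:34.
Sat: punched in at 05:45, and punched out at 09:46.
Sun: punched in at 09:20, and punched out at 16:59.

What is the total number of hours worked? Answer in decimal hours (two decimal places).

40.82 hours

Tue: 07:47–19:17 = 11 h 30 min; less 30 min break → 11 h 0 min
Wed: 06:07–11:33 = 5 h 26 min; less 30 min break → 4 h 56 min
Thu: 05:04–12:37 = 7 h 33 min; less 30 min break → 7 h 3 min
Fri: 07:54–15:34 = 7 h 40 min; less 30 min break → 7 h 10 min
Sat: 05:45–09:46 = 4 h 1 min; less 30 min break → 3 h 31 min
Sun: 09:20–16:59 = 7 h 39 min; less 30 min break → 7 h 9 min
Total: 11 h 0 min + 4 h 56 min + 7 h 3 min + 7 h 10 min + 3 h 31 min + 7 h 9 min = 40 h 49 min.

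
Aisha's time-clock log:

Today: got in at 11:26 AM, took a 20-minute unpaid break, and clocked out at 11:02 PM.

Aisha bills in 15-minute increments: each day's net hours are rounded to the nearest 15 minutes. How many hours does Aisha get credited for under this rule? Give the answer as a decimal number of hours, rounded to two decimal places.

Today: 11:26 AM–11:02 PM = 11 h 36 min − 20 min = 11 h 16 min → rounds to 11 h 15 min

11.25 hours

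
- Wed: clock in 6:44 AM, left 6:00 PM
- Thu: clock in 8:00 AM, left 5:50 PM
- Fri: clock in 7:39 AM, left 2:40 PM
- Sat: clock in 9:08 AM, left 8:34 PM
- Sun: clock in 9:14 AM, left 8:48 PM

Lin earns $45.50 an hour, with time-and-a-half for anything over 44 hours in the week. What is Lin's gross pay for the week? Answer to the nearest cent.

$2487.71

Wed: 6:44 AM–6:00 PM = 11 h 16 min
Thu: 8:00 AM–5:50 PM = 9 h 50 min
Fri: 7:39 AM–2:40 PM = 7 h 1 min
Sat: 9:08 AM–8:34 PM = 11 h 26 min
Sun: 9:14 AM–8:48 PM = 11 h 34 min
Total worked: 51 h 7 min = 3067 min.
Regular 44 h 0 min = 2640 min at $45.50/h; overtime 7 h 7 min = 427 min at $68.25/h.
Pay = (2640 × $45.50 + 427 × $68.25) ÷ 60 = $2487.71.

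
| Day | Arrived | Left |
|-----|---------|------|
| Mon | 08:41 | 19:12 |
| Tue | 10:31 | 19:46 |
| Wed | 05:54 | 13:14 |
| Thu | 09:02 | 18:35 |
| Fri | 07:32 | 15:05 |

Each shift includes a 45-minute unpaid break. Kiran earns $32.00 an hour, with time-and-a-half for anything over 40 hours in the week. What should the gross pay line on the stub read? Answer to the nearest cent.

Mon: 08:41–19:12 = 10 h 31 min; less 45 min break → 9 h 46 min
Tue: 10:31–19:46 = 9 h 15 min; less 45 min break → 8 h 30 min
Wed: 05:54–13:14 = 7 h 20 min; less 45 min break → 6 h 35 min
Thu: 09:02–18:35 = 9 h 33 min; less 45 min break → 8 h 48 min
Fri: 07:32–15:05 = 7 h 33 min; less 45 min break → 6 h 48 min
Total worked: 40 h 27 min = 2427 min.
Regular 40 h 0 min = 2400 min at $32.00/h; overtime 0 h 27 min = 27 min at $48.00/h.
Pay = (2400 × $32.00 + 27 × $48.00) ÷ 60 = $1301.60.

$1301.60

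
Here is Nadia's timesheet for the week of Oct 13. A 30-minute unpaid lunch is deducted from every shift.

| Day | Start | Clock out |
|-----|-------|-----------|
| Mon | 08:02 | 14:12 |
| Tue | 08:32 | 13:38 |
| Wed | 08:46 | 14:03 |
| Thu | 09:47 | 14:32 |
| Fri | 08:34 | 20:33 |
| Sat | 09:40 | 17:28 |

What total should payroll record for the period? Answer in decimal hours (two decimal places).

Mon: 08:02–14:12 = 6 h 10 min; less 30 min break → 5 h 40 min
Tue: 08:32–13:38 = 5 h 6 min; less 30 min break → 4 h 36 min
Wed: 08:46–14:03 = 5 h 17 min; less 30 min break → 4 h 47 min
Thu: 09:47–14:32 = 4 h 45 min; less 30 min break → 4 h 15 min
Fri: 08:34–20:33 = 11 h 59 min; less 30 min break → 11 h 29 min
Sat: 09:40–17:28 = 7 h 48 min; less 30 min break → 7 h 18 min
Total: 5 h 40 min + 4 h 36 min + 4 h 47 min + 4 h 15 min + 11 h 29 min + 7 h 18 min = 38 h 5 min.

38.08 hours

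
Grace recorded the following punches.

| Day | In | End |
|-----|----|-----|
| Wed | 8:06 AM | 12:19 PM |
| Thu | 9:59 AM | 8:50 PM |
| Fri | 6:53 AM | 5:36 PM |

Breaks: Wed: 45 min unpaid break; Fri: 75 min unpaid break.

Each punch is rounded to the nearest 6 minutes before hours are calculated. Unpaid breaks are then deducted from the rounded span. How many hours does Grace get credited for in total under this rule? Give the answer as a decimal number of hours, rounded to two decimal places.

23.70 hours

Wed: in 8:06 AM→8:06 AM, out 12:19 PM→12:18 PM; 4 h 12 min − 45 min = 3 h 27 min
Thu: in 9:59 AM→10:00 AM, out 8:50 PM→8:48 PM; 10 h 48 min
Fri: in 6:53 AM→6:54 AM, out 5:36 PM→5:36 PM; 10 h 42 min − 75 min = 9 h 27 min
Total credited: 23 h 42 min.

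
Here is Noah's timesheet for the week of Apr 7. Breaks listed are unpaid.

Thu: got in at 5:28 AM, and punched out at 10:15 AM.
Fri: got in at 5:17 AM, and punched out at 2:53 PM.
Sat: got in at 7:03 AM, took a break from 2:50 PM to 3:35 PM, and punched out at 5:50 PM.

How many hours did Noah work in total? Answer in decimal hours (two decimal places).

Thu: 5:28 AM–10:15 AM = 4 h 47 min
Fri: 5:17 AM–2:53 PM = 9 h 36 min
Sat: 7:03 AM–5:50 PM = 10 h 47 min; less 45 min break → 10 h 2 min
Total: 4 h 47 min + 9 h 36 min + 10 h 2 min = 24 h 25 min.

24.42 hours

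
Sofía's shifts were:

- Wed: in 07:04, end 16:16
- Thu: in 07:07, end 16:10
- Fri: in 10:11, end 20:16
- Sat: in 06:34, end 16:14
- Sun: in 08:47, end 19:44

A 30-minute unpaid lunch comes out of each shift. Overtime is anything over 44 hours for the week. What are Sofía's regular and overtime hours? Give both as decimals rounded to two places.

Regular 44.00 hours, overtime 2.45 hours

Wed: 07:04–16:16 = 9 h 12 min; less 30 min break → 8 h 42 min
Thu: 07:07–16:10 = 9 h 3 min; less 30 min break → 8 h 33 min
Fri: 10:11–20:16 = 10 h 5 min; less 30 min break → 9 h 35 min
Sat: 06:34–16:14 = 9 h 40 min; less 30 min break → 9 h 10 min
Sun: 08:47–19:44 = 10 h 57 min; less 30 min break → 10 h 27 min
Total worked: 46 h 27 min = 46.45 h.
Threshold 44 h → overtime 2 h 27 min, regular 44 h 0 min.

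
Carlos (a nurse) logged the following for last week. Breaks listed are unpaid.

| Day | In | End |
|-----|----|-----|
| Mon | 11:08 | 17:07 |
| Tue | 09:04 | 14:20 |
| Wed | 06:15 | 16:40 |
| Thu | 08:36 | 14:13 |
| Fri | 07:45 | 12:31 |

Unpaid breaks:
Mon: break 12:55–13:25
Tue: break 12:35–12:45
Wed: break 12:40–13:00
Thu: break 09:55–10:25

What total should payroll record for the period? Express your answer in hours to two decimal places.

30.55 hours

Mon: 11:08–17:07 = 5 h 59 min; less 30 min break → 5 h 29 min
Tue: 09:04–14:20 = 5 h 16 min; less 10 min break → 5 h 6 min
Wed: 06:15–16:40 = 10 h 25 min; less 20 min break → 10 h 5 min
Thu: 08:36–14:13 = 5 h 37 min; less 30 min break → 5 h 7 min
Fri: 07:45–12:31 = 4 h 46 min
Total: 5 h 29 min + 5 h 6 min + 10 h 5 min + 5 h 7 min + 4 h 46 min = 30 h 33 min.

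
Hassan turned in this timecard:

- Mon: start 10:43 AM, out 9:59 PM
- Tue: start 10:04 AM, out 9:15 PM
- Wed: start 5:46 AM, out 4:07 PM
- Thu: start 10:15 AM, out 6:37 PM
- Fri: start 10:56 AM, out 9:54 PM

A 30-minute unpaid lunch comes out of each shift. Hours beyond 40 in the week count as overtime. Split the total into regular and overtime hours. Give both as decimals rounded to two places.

Regular 40.00 hours, overtime 9.63 hours

Mon: 10:43 AM–9:59 PM = 11 h 16 min; less 30 min break → 10 h 46 min
Tue: 10:04 AM–9:15 PM = 11 h 11 min; less 30 min break → 10 h 41 min
Wed: 5:46 AM–4:07 PM = 10 h 21 min; less 30 min break → 9 h 51 min
Thu: 10:15 AM–6:37 PM = 8 h 22 min; less 30 min break → 7 h 52 min
Fri: 10:56 AM–9:54 PM = 10 h 58 min; less 30 min break → 10 h 28 min
Total worked: 49 h 38 min = 49.63 h.
Threshold 40 h → overtime 9 h 38 min, regular 40 h 0 min.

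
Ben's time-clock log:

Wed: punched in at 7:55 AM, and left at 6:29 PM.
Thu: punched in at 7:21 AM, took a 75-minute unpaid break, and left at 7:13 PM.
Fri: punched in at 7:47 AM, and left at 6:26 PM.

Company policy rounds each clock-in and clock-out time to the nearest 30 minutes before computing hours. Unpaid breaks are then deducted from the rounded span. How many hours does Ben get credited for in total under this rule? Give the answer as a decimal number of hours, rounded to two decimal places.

31.25 hours

Wed: in 7:55 AM→8:00 AM, out 6:29 PM→6:30 PM; 10 h 30 min
Thu: in 7:21 AM→7:30 AM, out 7:13 PM→7:00 PM; 11 h 30 min − 75 min = 10 h 15 min
Fri: in 7:47 AM→8:00 AM, out 6:26 PM→6:30 PM; 10 h 30 min
Total credited: 31 h 15 min.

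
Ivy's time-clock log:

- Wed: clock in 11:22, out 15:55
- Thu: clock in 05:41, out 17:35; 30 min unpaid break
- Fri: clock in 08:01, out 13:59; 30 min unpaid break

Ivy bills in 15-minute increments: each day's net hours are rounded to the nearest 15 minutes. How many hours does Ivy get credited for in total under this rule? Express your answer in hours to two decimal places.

21.50 hours

Wed: 11:22–15:55 = 4 h 33 min → rounds to 4 h 30 min
Thu: 05:41–17:35 = 11 h 54 min − 30 min = 11 h 24 min → rounds to 11 h 30 min
Fri: 08:01–13:59 = 5 h 58 min − 30 min = 5 h 28 min → rounds to 5 h 30 min
Total credited: 21 h 30 min.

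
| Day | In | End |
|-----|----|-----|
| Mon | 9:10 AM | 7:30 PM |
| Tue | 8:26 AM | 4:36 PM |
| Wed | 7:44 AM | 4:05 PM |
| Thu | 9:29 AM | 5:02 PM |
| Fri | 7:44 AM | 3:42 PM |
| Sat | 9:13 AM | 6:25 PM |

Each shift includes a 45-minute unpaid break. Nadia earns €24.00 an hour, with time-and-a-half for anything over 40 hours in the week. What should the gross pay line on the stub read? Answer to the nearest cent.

Mon: 9:10 AM–7:30 PM = 10 h 20 min; less 45 min break → 9 h 35 min
Tue: 8:26 AM–4:36 PM = 8 h 10 min; less 45 min break → 7 h 25 min
Wed: 7:44 AM–4:05 PM = 8 h 21 min; less 45 min break → 7 h 36 min
Thu: 9:29 AM–5:02 PM = 7 h 33 min; less 45 min break → 6 h 48 min
Fri: 7:44 AM–3:42 PM = 7 h 58 min; less 45 min break → 7 h 13 min
Sat: 9:13 AM–6:25 PM = 9 h 12 min; less 45 min break → 8 h 27 min
Total worked: 47 h 4 min = 2824 min.
Regular 40 h 0 min = 2400 min at €24.00/h; overtime 7 h 4 min = 424 min at €36.00/h.
Pay = (2400 × €24.00 + 424 × €36.00) ÷ 60 = €1214.40.

€1214.40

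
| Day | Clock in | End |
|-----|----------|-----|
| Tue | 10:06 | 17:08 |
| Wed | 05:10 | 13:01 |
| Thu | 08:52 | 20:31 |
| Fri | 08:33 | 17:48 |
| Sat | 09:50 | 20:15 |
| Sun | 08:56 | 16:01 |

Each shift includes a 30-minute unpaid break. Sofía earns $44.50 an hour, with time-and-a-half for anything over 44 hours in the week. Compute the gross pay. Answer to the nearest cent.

Tue: 10:06–17:08 = 7 h 2 min; less 30 min break → 6 h 32 min
Wed: 05:10–13:01 = 7 h 51 min; less 30 min break → 7 h 21 min
Thu: 08:52–20:31 = 11 h 39 min; less 30 min break → 11 h 9 min
Fri: 08:33–17:48 = 9 h 15 min; less 30 min break → 8 h 45 min
Sat: 09:50–20:15 = 10 h 25 min; less 30 min break → 9 h 55 min
Sun: 08:56–16:01 = 7 h 5 min; less 30 min break → 6 h 35 min
Total worked: 50 h 17 min = 3017 min.
Regular 44 h 0 min = 2640 min at $44.50/h; overtime 6 h 17 min = 377 min at $66.75/h.
Pay = (2640 × $44.50 + 377 × $66.75) ÷ 60 = $2377.41.

$2377.41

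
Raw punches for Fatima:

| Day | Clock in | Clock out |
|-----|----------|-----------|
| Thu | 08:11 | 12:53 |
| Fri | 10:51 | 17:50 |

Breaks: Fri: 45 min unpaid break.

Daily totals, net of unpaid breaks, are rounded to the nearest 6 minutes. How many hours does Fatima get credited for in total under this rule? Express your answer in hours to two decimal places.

10.90 hours

Thu: 08:11–12:53 = 4 h 42 min → rounds to 4 h 42 min
Fri: 10:51–17:50 = 6 h 59 min − 45 min = 6 h 14 min → rounds to 6 h 12 min
Total credited: 10 h 54 min.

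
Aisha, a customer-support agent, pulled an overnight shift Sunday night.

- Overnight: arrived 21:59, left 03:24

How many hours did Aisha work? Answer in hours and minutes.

5 h 25 min

Overnight: 21:59 → midnight = 2 h 1 min; midnight → 03:24 = 3 h 24 min; span 5 h 25 min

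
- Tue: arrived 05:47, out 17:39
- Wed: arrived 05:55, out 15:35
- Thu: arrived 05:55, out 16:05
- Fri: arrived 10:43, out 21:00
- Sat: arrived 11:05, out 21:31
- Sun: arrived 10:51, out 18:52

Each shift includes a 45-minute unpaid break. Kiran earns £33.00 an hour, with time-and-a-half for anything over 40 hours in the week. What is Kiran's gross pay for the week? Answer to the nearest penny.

£2108.70

Tue: 05:47–17:39 = 11 h 52 min; less 45 min break → 11 h 7 min
Wed: 05:55–15:35 = 9 h 40 min; less 45 min break → 8 h 55 min
Thu: 05:55–16:05 = 10 h 10 min; less 45 min break → 9 h 25 min
Fri: 10:43–21:00 = 10 h 17 min; less 45 min break → 9 h 32 min
Sat: 11:05–21:31 = 10 h 26 min; less 45 min break → 9 h 41 min
Sun: 10:51–18:52 = 8 h 1 min; less 45 min break → 7 h 16 min
Total worked: 55 h 56 min = 3356 min.
Regular 40 h 0 min = 2400 min at £33.00/h; overtime 15 h 56 min = 956 min at £49.50/h.
Pay = (2400 × £33.00 + 956 × £49.50) ÷ 60 = £2108.70.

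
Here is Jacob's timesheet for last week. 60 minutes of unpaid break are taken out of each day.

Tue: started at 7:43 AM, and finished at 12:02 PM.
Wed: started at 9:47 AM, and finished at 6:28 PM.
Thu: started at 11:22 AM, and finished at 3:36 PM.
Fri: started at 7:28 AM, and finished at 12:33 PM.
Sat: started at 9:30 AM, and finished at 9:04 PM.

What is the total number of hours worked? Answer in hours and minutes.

Tue: 7:43 AM–12:02 PM = 4 h 19 min; less 60 min break → 3 h 19 min
Wed: 9:47 AM–6:28 PM = 8 h 41 min; less 60 min break → 7 h 41 min
Thu: 11:22 AM–3:36 PM = 4 h 14 min; less 60 min break → 3 h 14 min
Fri: 7:28 AM–12:33 PM = 5 h 5 min; less 60 min break → 4 h 5 min
Sat: 9:30 AM–9:04 PM = 11 h 34 min; less 60 min break → 10 h 34 min
Total: 3 h 19 min + 7 h 41 min + 3 h 14 min + 4 h 5 min + 10 h 34 min = 28 h 53 min.

28 h 53 min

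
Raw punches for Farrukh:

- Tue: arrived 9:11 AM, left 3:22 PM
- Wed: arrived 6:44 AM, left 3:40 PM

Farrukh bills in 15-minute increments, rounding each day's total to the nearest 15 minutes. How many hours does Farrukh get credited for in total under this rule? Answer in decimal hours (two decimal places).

Tue: 9:11 AM–3:22 PM = 6 h 11 min → rounds to 6 h 15 min
Wed: 6:44 AM–3:40 PM = 8 h 56 min → rounds to 9 h 0 min
Total credited: 15 h 15 min.

15.25 hours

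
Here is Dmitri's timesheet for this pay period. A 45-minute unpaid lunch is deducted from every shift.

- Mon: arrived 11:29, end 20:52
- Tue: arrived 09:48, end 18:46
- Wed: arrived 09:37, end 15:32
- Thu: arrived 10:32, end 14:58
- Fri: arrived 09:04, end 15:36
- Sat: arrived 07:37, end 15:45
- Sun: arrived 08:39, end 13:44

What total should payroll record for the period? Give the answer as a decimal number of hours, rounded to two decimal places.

Mon: 11:29–20:52 = 9 h 23 min; less 45 min break → 8 h 38 min
Tue: 09:48–18:46 = 8 h 58 min; less 45 min break → 8 h 13 min
Wed: 09:37–15:32 = 5 h 55 min; less 45 min break → 5 h 10 min
Thu: 10:32–14:58 = 4 h 26 min; less 45 min break → 3 h 41 min
Fri: 09:04–15:36 = 6 h 32 min; less 45 min break → 5 h 47 min
Sat: 07:37–15:45 = 8 h 8 min; less 45 min break → 7 h 23 min
Sun: 08:39–13:44 = 5 h 5 min; less 45 min break → 4 h 20 min
Total: 8 h 38 min + 8 h 13 min + 5 h 10 min + 3 h 41 min + 5 h 47 min + 7 h 23 min + 4 h 20 min = 43 h 12 min.

43.20 hours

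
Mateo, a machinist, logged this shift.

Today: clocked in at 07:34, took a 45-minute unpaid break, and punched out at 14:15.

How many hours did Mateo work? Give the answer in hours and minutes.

Today: 07:34–14:15 = 6 h 41 min; less 45 min break → 5 h 56 min

5 h 56 min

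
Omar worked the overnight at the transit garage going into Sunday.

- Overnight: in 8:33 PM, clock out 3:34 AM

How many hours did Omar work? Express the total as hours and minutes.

Overnight: 8:33 PM → midnight = 3 h 27 min; midnight → 3:34 AM = 3 h 34 min; span 7 h 1 min

7 h 1 min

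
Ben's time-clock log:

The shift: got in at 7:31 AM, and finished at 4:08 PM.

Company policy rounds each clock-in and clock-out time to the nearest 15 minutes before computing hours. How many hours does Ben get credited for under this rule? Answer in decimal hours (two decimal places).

The shift: in 7:31 AM→7:30 AM, out 4:08 PM→4:15 PM; 8 h 45 min

8.75 hours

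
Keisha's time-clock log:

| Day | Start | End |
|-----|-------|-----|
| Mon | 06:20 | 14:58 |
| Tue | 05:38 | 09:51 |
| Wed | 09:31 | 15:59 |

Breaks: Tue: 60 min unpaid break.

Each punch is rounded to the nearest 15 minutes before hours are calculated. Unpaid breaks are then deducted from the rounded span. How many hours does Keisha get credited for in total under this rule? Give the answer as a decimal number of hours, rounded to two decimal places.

Mon: in 06:20→06:15, out 14:58→15:00; 8 h 45 min
Tue: in 05:38→05:45, out 09:51→09:45; 4 h 0 min − 60 min = 3 h 0 min
Wed: in 09:31→09:30, out 15:59→16:00; 6 h 30 min
Total credited: 18 h 15 min.

18.25 hours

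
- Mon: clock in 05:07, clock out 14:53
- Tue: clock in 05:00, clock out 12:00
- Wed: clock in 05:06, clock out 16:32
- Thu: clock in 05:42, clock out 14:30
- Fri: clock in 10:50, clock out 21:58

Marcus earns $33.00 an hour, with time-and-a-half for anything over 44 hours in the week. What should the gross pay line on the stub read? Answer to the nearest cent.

$1656.60

Mon: 05:07–14:53 = 9 h 46 min
Tue: 05:00–12:00 = 7 h 0 min
Wed: 05:06–16:32 = 11 h 26 min
Thu: 05:42–14:30 = 8 h 48 min
Fri: 10:50–21:58 = 11 h 8 min
Total worked: 48 h 8 min = 2888 min.
Regular 44 h 0 min = 2640 min at $33.00/h; overtime 4 h 8 min = 248 min at $49.50/h.
Pay = (2640 × $33.00 + 248 × $49.50) ÷ 60 = $1656.60.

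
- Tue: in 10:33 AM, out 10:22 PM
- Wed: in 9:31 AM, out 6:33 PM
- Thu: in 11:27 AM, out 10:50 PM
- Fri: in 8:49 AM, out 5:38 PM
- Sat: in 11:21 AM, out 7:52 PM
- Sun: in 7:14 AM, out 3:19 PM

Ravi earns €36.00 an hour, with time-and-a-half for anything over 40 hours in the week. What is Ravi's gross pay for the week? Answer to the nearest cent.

Tue: 10:33 AM–10:22 PM = 11 h 49 min
Wed: 9:31 AM–6:33 PM = 9 h 2 min
Thu: 11:27 AM–10:50 PM = 11 h 23 min
Fri: 8:49 AM–5:38 PM = 8 h 49 min
Sat: 11:21 AM–7:52 PM = 8 h 31 min
Sun: 7:14 AM–3:19 PM = 8 h 5 min
Total worked: 57 h 39 min = 3459 min.
Regular 40 h 0 min = 2400 min at €36.00/h; overtime 17 h 39 min = 1059 min at €54.00/h.
Pay = (2400 × €36.00 + 1059 × €54.00) ÷ 60 = €2393.10.

€2393.10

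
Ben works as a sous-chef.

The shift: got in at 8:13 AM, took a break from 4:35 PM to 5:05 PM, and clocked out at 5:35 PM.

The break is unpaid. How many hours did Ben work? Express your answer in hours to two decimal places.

8.87 hours

The shift: 8:13 AM–5:35 PM = 9 h 22 min; less 30 min break → 8 h 52 min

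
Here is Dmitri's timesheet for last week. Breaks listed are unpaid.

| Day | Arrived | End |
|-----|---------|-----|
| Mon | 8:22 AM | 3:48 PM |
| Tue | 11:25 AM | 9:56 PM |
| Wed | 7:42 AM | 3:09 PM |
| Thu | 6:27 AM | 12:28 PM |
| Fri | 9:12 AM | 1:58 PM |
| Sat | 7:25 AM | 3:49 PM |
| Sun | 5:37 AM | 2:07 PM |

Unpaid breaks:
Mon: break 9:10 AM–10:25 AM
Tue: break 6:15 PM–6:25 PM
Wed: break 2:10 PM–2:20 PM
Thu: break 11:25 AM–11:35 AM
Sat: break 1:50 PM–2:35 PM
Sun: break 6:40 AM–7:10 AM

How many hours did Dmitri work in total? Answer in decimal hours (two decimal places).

Mon: 8:22 AM–3:48 PM = 7 h 26 min; less 75 min break → 6 h 11 min
Tue: 11:25 AM–9:56 PM = 10 h 31 min; less 10 min break → 10 h 21 min
Wed: 7:42 AM–3:09 PM = 7 h 27 min; less 10 min break → 7 h 17 min
Thu: 6:27 AM–12:28 PM = 6 h 1 min; less 10 min break → 5 h 51 min
Fri: 9:12 AM–1:58 PM = 4 h 46 min
Sat: 7:25 AM–3:49 PM = 8 h 24 min; less 45 min break → 7 h 39 min
Sun: 5:37 AM–2:07 PM = 8 h 30 min; less 30 min break → 8 h 0 min
Total: 6 h 11 min + 10 h 21 min + 7 h 17 min + 5 h 51 min + 4 h 46 min + 7 h 39 min + 8 h 0 min = 50 h 5 min.

50.08 hours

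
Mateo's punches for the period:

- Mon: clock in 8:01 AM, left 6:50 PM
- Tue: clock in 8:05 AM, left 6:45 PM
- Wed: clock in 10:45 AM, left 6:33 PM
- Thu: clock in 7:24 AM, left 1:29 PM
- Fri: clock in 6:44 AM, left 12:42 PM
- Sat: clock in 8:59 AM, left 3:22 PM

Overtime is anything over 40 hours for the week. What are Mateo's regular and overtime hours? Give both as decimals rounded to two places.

Regular 40.00 hours, overtime 7.72 hours

Mon: 8:01 AM–6:50 PM = 10 h 49 min
Tue: 8:05 AM–6:45 PM = 10 h 40 min
Wed: 10:45 AM–6:33 PM = 7 h 48 min
Thu: 7:24 AM–1:29 PM = 6 h 5 min
Fri: 6:44 AM–12:42 PM = 5 h 58 min
Sat: 8:59 AM–3:22 PM = 6 h 23 min
Total worked: 47 h 43 min = 47.72 h.
Threshold 40 h → overtime 7 h 43 min, regular 40 h 0 min.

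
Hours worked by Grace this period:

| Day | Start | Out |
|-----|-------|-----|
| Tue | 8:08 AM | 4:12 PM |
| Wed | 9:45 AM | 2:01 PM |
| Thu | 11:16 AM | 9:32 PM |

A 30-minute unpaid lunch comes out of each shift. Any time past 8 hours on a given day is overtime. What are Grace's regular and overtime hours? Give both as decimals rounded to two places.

Regular 19.33 hours, overtime 1.77 hours

Tue: 8:08 AM–4:12 PM = 8 h 4 min; less 30 min break → 7 h 34 min
Wed: 9:45 AM–2:01 PM = 4 h 16 min; less 30 min break → 3 h 46 min
Thu: 11:16 AM–9:32 PM = 10 h 16 min; less 30 min break → 9 h 46 min
Tue reg 7 h 34 min / OT 0 h 0 min; Wed reg 3 h 46 min / OT 0 h 0 min; Thu reg 8 h 0 min / OT 1 h 46 min.
Totals: regular 19 h 20 min, overtime 1 h 46 min.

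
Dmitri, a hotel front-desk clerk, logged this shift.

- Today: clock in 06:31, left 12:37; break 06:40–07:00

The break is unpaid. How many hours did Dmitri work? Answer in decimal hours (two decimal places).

Today: 06:31–12:37 = 6 h 6 min; less 20 min break → 5 h 46 min

5.77 hours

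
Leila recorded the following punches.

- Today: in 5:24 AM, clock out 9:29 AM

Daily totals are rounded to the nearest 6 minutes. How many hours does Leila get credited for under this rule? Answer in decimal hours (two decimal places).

Today: 5:24 AM–9:29 AM = 4 h 5 min → rounds to 4 h 6 min

4.10 hours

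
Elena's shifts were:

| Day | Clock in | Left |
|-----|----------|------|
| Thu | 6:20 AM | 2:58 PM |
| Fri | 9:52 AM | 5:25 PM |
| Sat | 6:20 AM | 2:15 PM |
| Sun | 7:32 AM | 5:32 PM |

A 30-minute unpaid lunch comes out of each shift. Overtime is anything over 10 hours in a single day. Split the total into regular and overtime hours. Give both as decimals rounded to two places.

Regular 32.10 hours, overtime 0.00 hours

Thu: 6:20 AM–2:58 PM = 8 h 38 min; less 30 min break → 8 h 8 min
Fri: 9:52 AM–5:25 PM = 7 h 33 min; less 30 min break → 7 h 3 min
Sat: 6:20 AM–2:15 PM = 7 h 55 min; less 30 min break → 7 h 25 min
Sun: 7:32 AM–5:32 PM = 10 h 0 min; less 30 min break → 9 h 30 min
Thu reg 8 h 8 min / OT 0 h 0 min; Fri reg 7 h 3 min / OT 0 h 0 min; Sat reg 7 h 25 min / OT 0 h 0 min; Sun reg 9 h 30 min / OT 0 h 0 min.
Totals: regular 32 h 6 min, overtime 0 h 0 min.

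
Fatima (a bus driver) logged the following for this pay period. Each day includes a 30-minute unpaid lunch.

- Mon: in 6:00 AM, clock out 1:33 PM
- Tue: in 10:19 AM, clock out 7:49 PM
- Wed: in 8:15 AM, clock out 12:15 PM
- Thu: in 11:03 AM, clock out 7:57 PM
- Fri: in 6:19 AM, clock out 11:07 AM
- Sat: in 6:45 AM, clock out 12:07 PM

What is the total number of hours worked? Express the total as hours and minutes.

37 h 7 min

Mon: 6:00 AM–1:33 PM = 7 h 33 min; less 30 min break → 7 h 3 min
Tue: 10:19 AM–7:49 PM = 9 h 30 min; less 30 min break → 9 h 0 min
Wed: 8:15 AM–12:15 PM = 4 h 0 min; less 30 min break → 3 h 30 min
Thu: 11:03 AM–7:57 PM = 8 h 54 min; less 30 min break → 8 h 24 min
Fri: 6:19 AM–11:07 AM = 4 h 48 min; less 30 min break → 4 h 18 min
Sat: 6:45 AM–12:07 PM = 5 h 22 min; less 30 min break → 4 h 52 min
Total: 7 h 3 min + 9 h 0 min + 3 h 30 min + 8 h 24 min + 4 h 18 min + 4 h 52 min = 37 h 7 min.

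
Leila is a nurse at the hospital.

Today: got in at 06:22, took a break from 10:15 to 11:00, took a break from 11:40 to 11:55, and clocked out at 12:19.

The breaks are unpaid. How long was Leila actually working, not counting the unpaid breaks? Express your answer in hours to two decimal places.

4.95 hours

Today: 06:22–12:19 = 5 h 57 min; less 60 min break → 4 h 57 min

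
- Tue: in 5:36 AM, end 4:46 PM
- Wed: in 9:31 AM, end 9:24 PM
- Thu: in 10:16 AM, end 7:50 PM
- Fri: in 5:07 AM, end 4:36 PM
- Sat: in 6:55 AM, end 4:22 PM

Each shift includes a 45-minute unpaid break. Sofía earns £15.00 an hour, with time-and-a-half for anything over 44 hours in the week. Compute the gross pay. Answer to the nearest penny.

£790.50

Tue: 5:36 AM–4:46 PM = 11 h 10 min; less 45 min break → 10 h 25 min
Wed: 9:31 AM–9:24 PM = 11 h 53 min; less 45 min break → 11 h 8 min
Thu: 10:16 AM–7:50 PM = 9 h 34 min; less 45 min break → 8 h 49 min
Fri: 5:07 AM–4:36 PM = 11 h 29 min; less 45 min break → 10 h 44 min
Sat: 6:55 AM–4:22 PM = 9 h 27 min; less 45 min break → 8 h 42 min
Total worked: 49 h 48 min = 2988 min.
Regular 44 h 0 min = 2640 min at £15.00/h; overtime 5 h 48 min = 348 min at £22.50/h.
Pay = (2640 × £15.00 + 348 × £22.50) ÷ 60 = £790.50.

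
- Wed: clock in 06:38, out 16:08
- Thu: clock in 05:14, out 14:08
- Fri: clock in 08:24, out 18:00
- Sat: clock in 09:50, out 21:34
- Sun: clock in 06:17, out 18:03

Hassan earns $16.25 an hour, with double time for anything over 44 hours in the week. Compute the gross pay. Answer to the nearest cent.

Wed: 06:38–16:08 = 9 h 30 min
Thu: 05:14–14:08 = 8 h 54 min
Fri: 08:24–18:00 = 9 h 36 min
Sat: 09:50–21:34 = 11 h 44 min
Sun: 06:17–18:03 = 11 h 46 min
Total worked: 51 h 30 min = 3090 min.
Regular 44 h 0 min = 2640 min at $16.25/h; overtime 7 h 30 min = 450 min at $32.50/h.
Pay = (2640 × $16.25 + 450 × $32.50) ÷ 60 = $958.75.

$958.75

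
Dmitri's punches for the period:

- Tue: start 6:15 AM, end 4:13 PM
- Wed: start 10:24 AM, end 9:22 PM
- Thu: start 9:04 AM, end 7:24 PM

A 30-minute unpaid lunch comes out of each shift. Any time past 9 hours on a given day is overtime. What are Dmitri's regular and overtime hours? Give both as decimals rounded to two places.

Tue: 6:15 AM–4:13 PM = 9 h 58 min; less 30 min break → 9 h 28 min
Wed: 10:24 AM–9:22 PM = 10 h 58 min; less 30 min break → 10 h 28 min
Thu: 9:04 AM–7:24 PM = 10 h 20 min; less 30 min break → 9 h 50 min
Tue reg 9 h 0 min / OT 0 h 28 min; Wed reg 9 h 0 min / OT 1 h 28 min; Thu reg 9 h 0 min / OT 0 h 50 min.
Totals: regular 27 h 0 min, overtime 2 h 46 min.

Regular 27.00 hours, overtime 2.77 hours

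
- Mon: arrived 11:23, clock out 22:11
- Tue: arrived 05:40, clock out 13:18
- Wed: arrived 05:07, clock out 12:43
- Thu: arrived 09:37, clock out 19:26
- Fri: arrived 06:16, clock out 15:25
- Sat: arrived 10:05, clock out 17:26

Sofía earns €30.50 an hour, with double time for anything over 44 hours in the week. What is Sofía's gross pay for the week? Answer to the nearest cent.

€1851.35

Mon: 11:23–22:11 = 10 h 48 min
Tue: 05:40–13:18 = 7 h 38 min
Wed: 05:07–12:43 = 7 h 36 min
Thu: 09:37–19:26 = 9 h 49 min
Fri: 06:16–15:25 = 9 h 9 min
Sat: 10:05–17:26 = 7 h 21 min
Total worked: 52 h 21 min = 3141 min.
Regular 44 h 0 min = 2640 min at €30.50/h; overtime 8 h 21 min = 501 min at €61.00/h.
Pay = (2640 × €30.50 + 501 × €61.00) ÷ 60 = €1851.35.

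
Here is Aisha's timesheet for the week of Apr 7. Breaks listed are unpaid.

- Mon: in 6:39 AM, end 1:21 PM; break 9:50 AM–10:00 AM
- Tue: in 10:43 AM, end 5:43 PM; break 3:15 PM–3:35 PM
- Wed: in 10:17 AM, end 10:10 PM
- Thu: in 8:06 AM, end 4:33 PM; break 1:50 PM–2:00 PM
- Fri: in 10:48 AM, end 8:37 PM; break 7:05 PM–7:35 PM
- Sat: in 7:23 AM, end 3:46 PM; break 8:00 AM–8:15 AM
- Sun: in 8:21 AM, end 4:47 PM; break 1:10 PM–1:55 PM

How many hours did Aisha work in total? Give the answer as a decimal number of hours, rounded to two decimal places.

Mon: 6:39 AM–1:21 PM = 6 h 42 min; less 10 min break → 6 h 32 min
Tue: 10:43 AM–5:43 PM = 7 h 0 min; less 20 min break → 6 h 40 min
Wed: 10:17 AM–10:10 PM = 11 h 53 min
Thu: 8:06 AM–4:33 PM = 8 h 27 min; less 10 min break → 8 h 17 min
Fri: 10:48 AM–8:37 PM = 9 h 49 min; less 30 min break → 9 h 19 min
Sat: 7:23 AM–3:46 PM = 8 h 23 min; less 15 min break → 8 h 8 min
Sun: 8:21 AM–4:47 PM = 8 h 26 min; less 45 min break → 7 h 41 min
Total: 6 h 32 min + 6 h 40 min + 11 h 53 min + 8 h 17 min + 9 h 19 min + 8 h 8 min + 7 h 41 min = 58 h 30 min.

58.50 hours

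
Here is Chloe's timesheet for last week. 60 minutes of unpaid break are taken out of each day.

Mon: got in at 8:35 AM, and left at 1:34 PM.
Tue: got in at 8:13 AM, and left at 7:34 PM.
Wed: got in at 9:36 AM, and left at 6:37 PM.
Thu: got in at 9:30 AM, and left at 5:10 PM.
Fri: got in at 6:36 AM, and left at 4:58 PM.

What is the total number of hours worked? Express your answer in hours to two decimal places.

Mon: 8:35 AM–1:34 PM = 4 h 59 min; less 60 min break → 3 h 59 min
Tue: 8:13 AM–7:34 PM = 11 h 21 min; less 60 min break → 10 h 21 min
Wed: 9:36 AM–6:37 PM = 9 h 1 min; less 60 min break → 8 h 1 min
Thu: 9:30 AM–5:10 PM = 7 h 40 min; less 60 min break → 6 h 40 min
Fri: 6:36 AM–4:58 PM = 10 h 22 min; less 60 min break → 9 h 22 min
Total: 3 h 59 min + 10 h 21 min + 8 h 1 min + 6 h 40 min + 9 h 22 min = 38 h 23 min.

38.38 hours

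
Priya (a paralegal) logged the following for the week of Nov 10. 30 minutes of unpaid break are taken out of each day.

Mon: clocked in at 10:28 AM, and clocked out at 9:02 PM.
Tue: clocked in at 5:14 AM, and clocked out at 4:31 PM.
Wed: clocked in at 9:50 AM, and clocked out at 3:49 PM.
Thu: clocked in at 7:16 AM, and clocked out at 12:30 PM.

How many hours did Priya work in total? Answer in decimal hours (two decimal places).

31.07 hours

Mon: 10:28 AM–9:02 PM = 10 h 34 min; less 30 min break → 10 h 4 min
Tue: 5:14 AM–4:31 PM = 11 h 17 min; less 30 min break → 10 h 47 min
Wed: 9:50 AM–3:49 PM = 5 h 59 min; less 30 min break → 5 h 29 min
Thu: 7:16 AM–12:30 PM = 5 h 14 min; less 30 min break → 4 h 44 min
Total: 10 h 4 min + 10 h 47 min + 5 h 29 min + 4 h 44 min = 31 h 4 min.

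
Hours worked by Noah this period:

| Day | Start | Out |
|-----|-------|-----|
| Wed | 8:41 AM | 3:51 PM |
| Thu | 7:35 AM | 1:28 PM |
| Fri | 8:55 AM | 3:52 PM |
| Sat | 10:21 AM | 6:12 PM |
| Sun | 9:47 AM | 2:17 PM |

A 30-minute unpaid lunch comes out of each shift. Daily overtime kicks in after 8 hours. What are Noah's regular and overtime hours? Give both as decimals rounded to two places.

Regular 29.85 hours, overtime 0.00 hours

Wed: 8:41 AM–3:51 PM = 7 h 10 min; less 30 min break → 6 h 40 min
Thu: 7:35 AM–1:28 PM = 5 h 53 min; less 30 min break → 5 h 23 min
Fri: 8:55 AM–3:52 PM = 6 h 57 min; less 30 min break → 6 h 27 min
Sat: 10:21 AM–6:12 PM = 7 h 51 min; less 30 min break → 7 h 21 min
Sun: 9:47 AM–2:17 PM = 4 h 30 min; less 30 min break → 4 h 0 min
Wed reg 6 h 40 min / OT 0 h 0 min; Thu reg 5 h 23 min / OT 0 h 0 min; Fri reg 6 h 27 min / OT 0 h 0 min; Sat reg 7 h 21 min / OT 0 h 0 min; Sun reg 4 h 0 min / OT 0 h 0 min.
Totals: regular 29 h 51 min, overtime 0 h 0 min.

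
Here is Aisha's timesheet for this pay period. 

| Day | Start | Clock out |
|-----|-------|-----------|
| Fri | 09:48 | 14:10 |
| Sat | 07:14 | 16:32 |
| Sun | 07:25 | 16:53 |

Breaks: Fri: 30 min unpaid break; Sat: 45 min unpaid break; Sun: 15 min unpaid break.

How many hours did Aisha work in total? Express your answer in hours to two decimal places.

Fri: 09:48–14:10 = 4 h 22 min; less 30 min break → 3 h 52 min
Sat: 07:14–16:32 = 9 h 18 min; less 45 min break → 8 h 33 min
Sun: 07:25–16:53 = 9 h 28 min; less 15 min break → 9 h 13 min
Total: 3 h 52 min + 8 h 33 min + 9 h 13 min = 21 h 38 min.

21.63 hours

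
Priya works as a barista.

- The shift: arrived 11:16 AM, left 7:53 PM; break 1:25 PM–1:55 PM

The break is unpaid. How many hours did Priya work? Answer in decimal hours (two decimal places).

8.12 hours

The shift: 11:16 AM–7:53 PM = 8 h 37 min; less 30 min break → 8 h 7 min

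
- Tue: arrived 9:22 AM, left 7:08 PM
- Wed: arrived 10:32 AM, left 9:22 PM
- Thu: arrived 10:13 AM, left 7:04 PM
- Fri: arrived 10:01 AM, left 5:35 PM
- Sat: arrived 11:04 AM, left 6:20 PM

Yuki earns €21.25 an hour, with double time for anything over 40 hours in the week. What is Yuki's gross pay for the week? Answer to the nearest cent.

Tue: 9:22 AM–7:08 PM = 9 h 46 min
Wed: 10:32 AM–9:22 PM = 10 h 50 min
Thu: 10:13 AM–7:04 PM = 8 h 51 min
Fri: 10:01 AM–5:35 PM = 7 h 34 min
Sat: 11:04 AM–6:20 PM = 7 h 16 min
Total worked: 44 h 17 min = 2657 min.
Regular 40 h 0 min = 2400 min at €21.25/h; overtime 4 h 17 min = 257 min at €42.50/h.
Pay = (2400 × €21.25 + 257 × €42.50) ÷ 60 = €1032.04.

€1032.04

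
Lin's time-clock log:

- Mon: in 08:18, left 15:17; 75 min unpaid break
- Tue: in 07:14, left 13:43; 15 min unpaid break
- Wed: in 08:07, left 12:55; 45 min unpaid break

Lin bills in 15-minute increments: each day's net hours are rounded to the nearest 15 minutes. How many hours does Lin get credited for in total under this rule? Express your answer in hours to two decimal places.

Mon: 08:18–15:17 = 6 h 59 min − 75 min = 5 h 44 min → rounds to 5 h 45 min
Tue: 07:14–13:43 = 6 h 29 min − 15 min = 6 h 14 min → rounds to 6 h 15 min
Wed: 08:07–12:55 = 4 h 48 min − 45 min = 4 h 3 min → rounds to 4 h 0 min
Total credited: 16 h 0 min.

16.00 hours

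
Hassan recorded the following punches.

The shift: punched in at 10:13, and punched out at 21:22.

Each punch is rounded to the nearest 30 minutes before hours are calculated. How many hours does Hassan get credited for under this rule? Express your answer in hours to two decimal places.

The shift: in 10:13→10:00, out 21:22→21:30; 11 h 30 min

11.50 hours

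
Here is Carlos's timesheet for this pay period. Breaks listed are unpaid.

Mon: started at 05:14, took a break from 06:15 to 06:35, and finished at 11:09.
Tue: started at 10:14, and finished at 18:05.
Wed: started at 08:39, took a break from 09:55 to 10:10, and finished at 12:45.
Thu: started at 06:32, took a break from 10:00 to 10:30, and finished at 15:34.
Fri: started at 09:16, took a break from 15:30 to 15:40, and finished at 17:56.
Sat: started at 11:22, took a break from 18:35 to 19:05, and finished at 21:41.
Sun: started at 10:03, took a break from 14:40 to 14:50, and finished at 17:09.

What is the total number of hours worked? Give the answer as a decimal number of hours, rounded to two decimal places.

51.07 hours

Mon: 05:14–11:09 = 5 h 55 min; less 20 min break → 5 h 35 min
Tue: 10:14–18:05 = 7 h 51 min
Wed: 08:39–12:45 = 4 h 6 min; less 15 min break → 3 h 51 min
Thu: 06:32–15:34 = 9 h 2 min; less 30 min break → 8 h 32 min
Fri: 09:16–17:56 = 8 h 40 min; less 10 min break → 8 h 30 min
Sat: 11:22–21:41 = 10 h 19 min; less 30 min break → 9 h 49 min
Sun: 10:03–17:09 = 7 h 6 min; less 10 min break → 6 h 56 min
Total: 5 h 35 min + 7 h 51 min + 3 h 51 min + 8 h 32 min + 8 h 30 min + 9 h 49 min + 6 h 56 min = 51 h 4 min.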